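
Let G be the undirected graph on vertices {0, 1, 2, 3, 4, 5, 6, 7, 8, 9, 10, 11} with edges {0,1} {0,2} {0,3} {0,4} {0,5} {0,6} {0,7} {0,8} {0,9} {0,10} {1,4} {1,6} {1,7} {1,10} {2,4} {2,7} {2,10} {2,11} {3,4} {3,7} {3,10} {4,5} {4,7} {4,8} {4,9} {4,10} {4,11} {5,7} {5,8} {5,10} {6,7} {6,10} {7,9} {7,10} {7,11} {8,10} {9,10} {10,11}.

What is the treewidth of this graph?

4

A width-4 tree decomposition is:
Bags: B1 = {0, 2, 4, 7, 10}  B2 = {2, 4, 7, 10, 11}  B3 = {0, 4, 7, 9, 10}  B4 = {0, 4, 5, 7, 10}  B5 = {0, 1, 4, 7, 10}  B6 = {0, 3, 4, 7, 10}  B7 = {0, 4, 5, 8, 10}  B8 = {0, 1, 6, 7, 10}
Tree: B1–B2, B1–B3, B1–B4, B1–B5, B1–B6, B4–B7, B5–B8
The largest bag has 5 vertices, giving width 4; this decomposition certifies tw(G) ≤ 4. On the other hand G contains the 5-clique {0, 4, 5, 8, 10}. A clique must lie in a single bag of any decomposition, so no decomposition can have width below 4. The upper and lower bounds meet at 4, so that is the treewidth.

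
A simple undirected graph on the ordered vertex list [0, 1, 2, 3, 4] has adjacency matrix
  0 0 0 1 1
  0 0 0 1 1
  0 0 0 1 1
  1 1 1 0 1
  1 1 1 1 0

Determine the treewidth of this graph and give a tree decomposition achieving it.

Treewidth 2.
One such decomposition:
Bags: B1 = {1, 3, 4}  B2 = {2, 3, 4}  B3 = {0, 3, 4}
Tree: B1–B2, B2–B3

The largest bag has 3 vertices, giving width 2; this decomposition certifies tw(G) ≤ 2. On the other hand G contains the 3-clique {0, 3, 4}. A clique must lie in a single bag of any decomposition, so no decomposition can have width below 2. The upper and lower bounds meet at 2, so that is the treewidth.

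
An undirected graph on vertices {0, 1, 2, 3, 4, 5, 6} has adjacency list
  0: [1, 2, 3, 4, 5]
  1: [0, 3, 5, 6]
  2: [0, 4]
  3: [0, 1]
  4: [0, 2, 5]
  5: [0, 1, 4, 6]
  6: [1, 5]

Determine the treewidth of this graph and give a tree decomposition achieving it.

The largest bag has 3 vertices, giving width 2; this decomposition certifies tw(G) ≤ 2. Conversely, {0, 1, 3} is a clique of size 3, and the vertices of any clique must share a bag in every tree decomposition; so some bag has ≥ 3 vertices and tw(G) ≥ 2. Hence tw(G) = 2 exactly.

Treewidth 2.
One such decomposition:
Bags: B1 = {0, 1, 5}  B2 = {1, 5, 6}  B3 = {0, 1, 3}  B4 = {0, 4, 5}  B5 = {0, 2, 4}
Tree: B1–B2, B1–B3, B1–B4, B4–B5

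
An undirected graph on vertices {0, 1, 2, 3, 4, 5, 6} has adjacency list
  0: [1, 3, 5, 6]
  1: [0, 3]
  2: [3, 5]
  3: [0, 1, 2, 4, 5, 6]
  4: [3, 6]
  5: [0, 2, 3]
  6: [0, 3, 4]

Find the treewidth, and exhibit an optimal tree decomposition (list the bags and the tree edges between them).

The largest bag has 3 vertices, giving width 2; this decomposition certifies tw(G) ≤ 2. On the other hand G contains the 3-clique {0, 1, 3}. A clique must lie in a single bag of any decomposition, so no decomposition can have width below 2. Hence tw(G) = 2 exactly.

Treewidth 2.
Bags: B1 = {2, 3, 5}  B2 = {0, 3, 5}  B3 = {0, 1, 3}  B4 = {0, 3, 6}  B5 = {3, 4, 6}
Tree: B1–B2, B2–B3, B3–B4, B4–B5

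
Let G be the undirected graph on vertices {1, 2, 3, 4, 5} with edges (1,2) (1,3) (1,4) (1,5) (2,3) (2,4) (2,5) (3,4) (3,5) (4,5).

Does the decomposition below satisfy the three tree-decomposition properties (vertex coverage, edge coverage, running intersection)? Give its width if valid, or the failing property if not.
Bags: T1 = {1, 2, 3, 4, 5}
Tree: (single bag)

Yes; width 4.

Checking the three conditions: (i) the bags cover all of {1, 2, 3, 4, 5}; (ii) for each edge, some bag contains both endpoints; (iii) the bags containing any fixed vertex form a subtree. All hold, so the decomposition is valid with width 5 − 1 = 4.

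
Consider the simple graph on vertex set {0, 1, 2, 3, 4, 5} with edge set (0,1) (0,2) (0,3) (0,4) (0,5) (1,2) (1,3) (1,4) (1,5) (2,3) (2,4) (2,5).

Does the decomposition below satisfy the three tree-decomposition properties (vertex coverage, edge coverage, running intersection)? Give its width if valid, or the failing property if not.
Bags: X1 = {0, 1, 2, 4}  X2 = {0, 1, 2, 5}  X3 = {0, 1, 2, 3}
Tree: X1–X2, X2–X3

Yes; width 3.

Checking the three conditions: (i) the bags cover all of {0, 1, 2, 3, 4, 5}; (ii) for each edge, some bag contains both endpoints; (iii) the bags containing any fixed vertex form a subtree. All hold, so the decomposition is valid with width 4 − 1 = 3.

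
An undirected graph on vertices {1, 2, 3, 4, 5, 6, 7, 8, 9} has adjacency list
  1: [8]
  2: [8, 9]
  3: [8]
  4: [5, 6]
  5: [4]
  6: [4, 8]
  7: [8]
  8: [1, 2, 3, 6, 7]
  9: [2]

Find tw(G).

1

A width-1 tree decomposition is:
Bags: B1 = {4, 6}  B2 = {6, 8}  B3 = {4, 5}  B4 = {1, 8}  B5 = {2, 8}  B6 = {3, 8}  B7 = {2, 9}  B8 = {7, 8}
Tree: B1–B2, B1–B3, B2–B4, B2–B5, B5–B6, B5–B7, B2–B8
The largest bag has 2 vertices, giving width 1; this decomposition certifies tw(G) ≤ 1. G has an edge, so its treewidth is at least 1. Therefore the treewidth is 1.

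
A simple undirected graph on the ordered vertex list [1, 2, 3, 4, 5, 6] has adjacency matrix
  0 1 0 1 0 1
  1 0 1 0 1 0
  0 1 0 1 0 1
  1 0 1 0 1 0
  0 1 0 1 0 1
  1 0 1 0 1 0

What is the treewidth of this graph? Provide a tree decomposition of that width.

Each bag holds 4 vertices, so the decomposition has width 3, which upper-bounds the treewidth. For the lower bound: the 4 vertex sets {4,5}, {2,3}, {1}, {6} are disjoint, each induces a connected subgraph, and every pair is joined by at least one edge of G. Contracting each set to a single vertex therefore yields K_{4} as a minor, and since treewidth is minor-monotone, tw(G) ≥ tw(K_{4}) = 3. Therefore the treewidth is 3.

Treewidth 3.
One optimal decomposition is:
Bags: B1 = {1, 3, 4, 5}  B2 = {1, 2, 3, 5}  B3 = {1, 3, 5, 6}
Tree: B1–B2, B2–B3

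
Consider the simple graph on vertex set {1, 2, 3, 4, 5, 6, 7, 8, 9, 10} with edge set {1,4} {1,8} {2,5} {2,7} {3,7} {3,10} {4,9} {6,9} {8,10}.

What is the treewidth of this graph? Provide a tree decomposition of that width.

Every bag has size at most 2, so the width is 2 − 1 = 1 and tw(G) ≤ 1. Any graph with an edge has treewidth ≥ 1, and G has the edge 6–9. Therefore the treewidth is 1.

Treewidth 1.
Bags: B1 = {6, 9}  B2 = {4, 9}  B3 = {1, 4}  B4 = {1, 8}  B5 = {8, 10}  B6 = {3, 10}  B7 = {3, 7}  B8 = {2, 7}  B9 = {2, 5}
Tree: B1–B2, B2–B3, B3–B4, B4–B5, B5–B6, B6–B7, B7–B8, B8–B9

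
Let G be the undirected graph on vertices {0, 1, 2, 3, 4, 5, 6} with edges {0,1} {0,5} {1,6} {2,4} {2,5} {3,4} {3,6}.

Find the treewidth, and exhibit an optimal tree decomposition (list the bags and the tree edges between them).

Treewidth 2.
Bags: B1 = {0, 1, 6}  B2 = {0, 5, 6}  B3 = {2, 5, 6}  B4 = {2, 4, 6}  B5 = {3, 4, 6}
Tree: B1–B2, B2–B3, B3–B4, B4–B5

The largest bag has 3 vertices, giving width 2; this decomposition certifies tw(G) ≤ 2. Since 6–1–0–5–2–4–3–6 is a cycle in G, G is not acyclic. Forests are exactly the graphs of treewidth ≤ 1, so tw(G) ≥ 2. The upper and lower bounds meet at 2, so that is the treewidth.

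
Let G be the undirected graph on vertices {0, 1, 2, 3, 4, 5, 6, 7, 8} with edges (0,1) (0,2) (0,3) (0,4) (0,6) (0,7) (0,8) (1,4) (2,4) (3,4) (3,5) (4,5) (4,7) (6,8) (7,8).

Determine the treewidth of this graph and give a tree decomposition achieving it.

Treewidth 2.
Bags: B1 = {0, 2, 4}  B2 = {0, 4, 7}  B3 = {0, 3, 4}  B4 = {0, 1, 4}  B5 = {0, 7, 8}  B6 = {0, 6, 8}  B7 = {3, 4, 5}
Tree: B1–B2, B1–B3, B3–B4, B2–B5, B5–B6, B3–B7

The largest bag has 3 vertices, giving width 2; this decomposition certifies tw(G) ≤ 2. For the lower bound, the 3 vertices {0, 6, 8} are pairwise adjacent, and any tree decomposition puts a clique entirely inside one bag — forcing width ≥ 2. Hence tw(G) = 2 exactly.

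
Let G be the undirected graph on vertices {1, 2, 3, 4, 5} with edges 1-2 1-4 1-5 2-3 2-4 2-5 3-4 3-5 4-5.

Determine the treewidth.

A width-3 tree decomposition is:
Bags: B1 = {2, 3, 4, 5}  B2 = {1, 2, 4, 5}
Tree: B1–B2
Each bag holds 4 vertices, so the decomposition has width 3, which upper-bounds the treewidth. Conversely, {1, 2, 4, 5} is a clique of size 4, and the vertices of any clique must share a bag in every tree decomposition; so some bag has ≥ 4 vertices and tw(G) ≥ 3. The upper and lower bounds meet at 3, so that is the treewidth.

3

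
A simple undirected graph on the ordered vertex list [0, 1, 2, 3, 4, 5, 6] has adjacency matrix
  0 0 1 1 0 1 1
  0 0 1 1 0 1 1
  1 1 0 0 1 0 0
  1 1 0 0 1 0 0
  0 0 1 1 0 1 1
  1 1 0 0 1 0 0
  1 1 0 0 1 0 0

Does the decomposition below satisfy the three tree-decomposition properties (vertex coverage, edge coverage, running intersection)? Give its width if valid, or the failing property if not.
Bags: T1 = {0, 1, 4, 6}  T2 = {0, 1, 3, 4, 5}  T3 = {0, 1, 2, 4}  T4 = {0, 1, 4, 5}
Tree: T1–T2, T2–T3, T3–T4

A tree decomposition must satisfy three properties: every vertex lies in some bag; for every edge, both endpoints lie together in some bag; and for every vertex, the bags containing it form a connected subtree. Here bags containing vertex 5 are not connected in the tree, so the decomposition is invalid.

No — bags containing vertex 5 are not connected in the tree.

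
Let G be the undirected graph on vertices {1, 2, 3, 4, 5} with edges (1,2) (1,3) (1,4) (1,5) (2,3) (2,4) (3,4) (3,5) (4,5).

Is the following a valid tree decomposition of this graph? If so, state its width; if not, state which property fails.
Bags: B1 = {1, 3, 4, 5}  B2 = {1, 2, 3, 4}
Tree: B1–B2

Yes; width 3.

Checking the three conditions: (i) the bags cover all of {1, 2, 3, 4, 5}; (ii) for each edge, some bag contains both endpoints; (iii) the bags containing any fixed vertex form a subtree. All hold, so the decomposition is valid with width 4 − 1 = 3.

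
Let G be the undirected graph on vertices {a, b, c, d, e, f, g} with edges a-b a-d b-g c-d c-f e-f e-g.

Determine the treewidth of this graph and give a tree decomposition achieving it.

The largest bag has 3 vertices, giving width 2; this decomposition certifies tw(G) ≤ 2. Since b–a–d–c–f–e–g–b is a cycle in G, G is not acyclic. Forests are exactly the graphs of treewidth ≤ 1, so tw(G) ≥ 2. Combining the bounds, tw(G) = 2.

Treewidth 2.
One optimal decomposition is:
Bags: B1 = {a, b, d}  B2 = {b, c, d}  B3 = {b, c, f}  B4 = {b, e, f}  B5 = {b, e, g}
Tree: B1–B2, B2–B3, B3–B4, B4–B5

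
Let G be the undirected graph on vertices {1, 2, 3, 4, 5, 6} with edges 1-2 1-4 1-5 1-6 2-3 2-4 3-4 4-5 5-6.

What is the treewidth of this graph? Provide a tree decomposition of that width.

Treewidth 2.
One such decomposition:
Bags: B1 = {1, 2, 4}  B2 = {1, 4, 5}  B3 = {1, 5, 6}  B4 = {2, 3, 4}
Tree: B1–B2, B2–B3, B1–B4

The largest bag has 3 vertices, giving width 2; this decomposition certifies tw(G) ≤ 2. Conversely, {1, 2, 4} is a clique of size 3, and the vertices of any clique must share a bag in every tree decomposition; so some bag has ≥ 3 vertices and tw(G) ≥ 2. Hence tw(G) = 2 exactly.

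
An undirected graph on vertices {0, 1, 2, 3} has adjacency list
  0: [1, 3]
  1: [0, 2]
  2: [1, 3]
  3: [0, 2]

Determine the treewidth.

2

A width-2 tree decomposition is:
Bags: B1 = {0, 1, 2}  B2 = {0, 2, 3}
Tree: B1–B2
Every bag has size at most 3, so the width is 3 − 1 = 2 and tw(G) ≤ 2. For the lower bound, G contains the cycle 2–1–0–3–2, so G is not a forest; only forests have treewidth ≤ 1, hence tw(G) ≥ 2. Hence tw(G) = 2 exactly.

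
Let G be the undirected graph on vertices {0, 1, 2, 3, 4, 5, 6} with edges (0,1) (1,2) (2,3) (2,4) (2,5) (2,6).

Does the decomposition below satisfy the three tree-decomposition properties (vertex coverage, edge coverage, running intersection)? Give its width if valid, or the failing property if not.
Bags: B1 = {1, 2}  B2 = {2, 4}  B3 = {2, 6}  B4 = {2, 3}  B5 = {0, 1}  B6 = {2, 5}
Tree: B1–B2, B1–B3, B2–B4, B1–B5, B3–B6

Yes; width 1.

Every vertex of G appears in some bag (union = {0, 1, 2, 3, 4, 5, 6}); every edge is covered by a bag; and for each vertex v the set of bags containing v is connected in the bag tree. The decomposition is therefore valid. The largest bag has 2 vertices, so the width is 1.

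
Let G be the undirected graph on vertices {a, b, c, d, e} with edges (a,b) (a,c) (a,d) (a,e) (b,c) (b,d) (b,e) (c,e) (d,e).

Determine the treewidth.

A width-3 tree decomposition is:
Bags: B1 = {a, b, d, e}  B2 = {a, b, c, e}
Tree: B1–B2
Every bag has size at most 4, so the width is 4 − 1 = 3 and tw(G) ≤ 3. Conversely, {a, b, d, e} is a clique of size 4, and the vertices of any clique must share a bag in every tree decomposition; so some bag has ≥ 4 vertices and tw(G) ≥ 3. The upper and lower bounds meet at 3, so that is the treewidth.

3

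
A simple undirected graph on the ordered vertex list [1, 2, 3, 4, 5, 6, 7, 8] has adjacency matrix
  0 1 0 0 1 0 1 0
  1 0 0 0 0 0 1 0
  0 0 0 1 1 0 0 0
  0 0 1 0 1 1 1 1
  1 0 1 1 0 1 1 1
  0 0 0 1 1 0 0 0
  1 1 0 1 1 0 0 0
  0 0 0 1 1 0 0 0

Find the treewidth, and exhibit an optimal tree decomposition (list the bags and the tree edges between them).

The largest bag has 3 vertices, giving width 2; this decomposition certifies tw(G) ≤ 2. On the other hand G contains the 3-clique {1, 2, 7}. A clique must lie in a single bag of any decomposition, so no decomposition can have width below 2. Therefore the treewidth is 2.

Treewidth 2.
One such decomposition:
Bags: B1 = {3, 4, 5}  B2 = {4, 5, 8}  B3 = {4, 5, 7}  B4 = {4, 5, 6}  B5 = {1, 5, 7}  B6 = {1, 2, 7}
Tree: B1–B2, B1–B3, B3–B4, B3–B5, B5–B6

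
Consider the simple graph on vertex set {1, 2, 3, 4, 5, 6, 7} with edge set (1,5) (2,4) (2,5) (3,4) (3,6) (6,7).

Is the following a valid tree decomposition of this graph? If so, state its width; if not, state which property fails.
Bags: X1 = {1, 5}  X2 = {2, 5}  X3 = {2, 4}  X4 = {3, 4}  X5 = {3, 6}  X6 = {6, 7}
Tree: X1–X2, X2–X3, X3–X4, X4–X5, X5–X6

Yes; width 1.

Vertex coverage: the bags together contain {1, 2, 3, 4, 5, 6, 7}, the full vertex set. Edge coverage: each edge of G has both endpoints in at least one bag. Running intersection: for every vertex, the bags containing it form a connected subtree. All three properties hold, so this is a valid tree decomposition of width max|bag| − 1 = 1, and hence tw(G) ≤ 1.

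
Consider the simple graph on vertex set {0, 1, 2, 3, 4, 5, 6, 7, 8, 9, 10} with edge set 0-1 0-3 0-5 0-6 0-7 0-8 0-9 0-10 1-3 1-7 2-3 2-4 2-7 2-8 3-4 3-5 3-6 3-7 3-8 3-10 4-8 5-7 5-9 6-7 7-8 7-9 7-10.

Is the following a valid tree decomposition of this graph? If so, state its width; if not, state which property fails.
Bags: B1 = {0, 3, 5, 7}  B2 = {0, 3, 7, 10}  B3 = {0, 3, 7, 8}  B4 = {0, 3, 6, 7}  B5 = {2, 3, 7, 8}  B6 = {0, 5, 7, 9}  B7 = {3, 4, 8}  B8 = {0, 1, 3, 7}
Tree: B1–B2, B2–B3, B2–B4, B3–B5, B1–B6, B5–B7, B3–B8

A tree decomposition must satisfy three properties: every vertex lies in some bag; for every edge, both endpoints lie together in some bag; and for every vertex, the bags containing it form a connected subtree. Here edge (2,4) lies in no bag, so the decomposition is invalid.

No — edge (2,4) lies in no bag.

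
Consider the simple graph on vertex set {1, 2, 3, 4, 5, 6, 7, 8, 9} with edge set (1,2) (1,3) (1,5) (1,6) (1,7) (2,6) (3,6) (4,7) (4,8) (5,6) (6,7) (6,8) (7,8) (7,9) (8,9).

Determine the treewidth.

A width-2 tree decomposition is:
Bags: B1 = {7, 8, 9}  B2 = {6, 7, 8}  B3 = {1, 6, 7}  B4 = {1, 2, 6}  B5 = {1, 3, 6}  B6 = {4, 7, 8}  B7 = {1, 5, 6}
Tree: B1–B2, B2–B3, B3–B4, B3–B5, B1–B6, B3–B7
Every bag has size at most 3, so the width is 3 − 1 = 2 and tw(G) ≤ 2. For the lower bound, the 3 vertices {7, 8, 9} are pairwise adjacent, and any tree decomposition puts a clique entirely inside one bag — forcing width ≥ 2. Combining the bounds, tw(G) = 2.

2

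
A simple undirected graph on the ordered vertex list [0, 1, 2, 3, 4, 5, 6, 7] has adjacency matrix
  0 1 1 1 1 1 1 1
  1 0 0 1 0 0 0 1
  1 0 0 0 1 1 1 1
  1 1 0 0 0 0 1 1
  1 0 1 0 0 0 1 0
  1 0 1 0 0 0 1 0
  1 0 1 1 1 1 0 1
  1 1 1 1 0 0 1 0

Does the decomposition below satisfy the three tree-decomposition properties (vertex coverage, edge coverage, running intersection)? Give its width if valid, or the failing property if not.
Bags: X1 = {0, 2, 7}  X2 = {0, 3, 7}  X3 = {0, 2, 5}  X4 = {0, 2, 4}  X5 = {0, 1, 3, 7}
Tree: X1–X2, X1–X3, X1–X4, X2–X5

A tree decomposition must satisfy three properties: every vertex lies in some bag; for every edge, both endpoints lie together in some bag; and for every vertex, the bags containing it form a connected subtree. Here vertex 6 appears in no bag, so the decomposition is invalid.

No — vertex 6 appears in no bag.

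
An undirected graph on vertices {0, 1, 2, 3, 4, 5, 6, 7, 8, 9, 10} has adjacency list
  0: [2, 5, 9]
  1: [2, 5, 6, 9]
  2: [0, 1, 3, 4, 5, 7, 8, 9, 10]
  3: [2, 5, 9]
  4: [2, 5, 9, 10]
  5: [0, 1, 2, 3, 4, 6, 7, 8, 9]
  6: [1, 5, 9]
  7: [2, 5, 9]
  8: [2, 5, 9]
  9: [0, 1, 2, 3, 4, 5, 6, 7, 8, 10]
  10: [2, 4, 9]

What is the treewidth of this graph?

A width-3 tree decomposition is:
Bags: B1 = {1, 2, 5, 9}  B2 = {2, 4, 5, 9}  B3 = {1, 5, 6, 9}  B4 = {2, 3, 5, 9}  B5 = {2, 4, 9, 10}  B6 = {2, 5, 8, 9}  B7 = {0, 2, 5, 9}  B8 = {2, 5, 7, 9}
Tree: B1–B2, B1–B3, B1–B4, B2–B5, B4–B6, B4–B7, B2–B8
The largest bag has 4 vertices, giving width 3; this decomposition certifies tw(G) ≤ 3. For the lower bound, the 4 vertices {2, 4, 9, 10} are pairwise adjacent, and any tree decomposition puts a clique entirely inside one bag — forcing width ≥ 3. Therefore the treewidth is 3.

3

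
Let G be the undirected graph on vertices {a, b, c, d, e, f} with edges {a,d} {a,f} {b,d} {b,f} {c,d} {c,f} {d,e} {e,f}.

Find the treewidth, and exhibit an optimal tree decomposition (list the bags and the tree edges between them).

The largest bag has 3 vertices, giving width 2; this decomposition certifies tw(G) ≤ 2. For the lower bound, G contains the cycle c–f–b–d–c, so G is not a forest; only forests have treewidth ≤ 1, hence tw(G) ≥ 2. Combining the bounds, tw(G) = 2.

Treewidth 2.
Bags: B1 = {c, d, f}  B2 = {b, d, f}  B3 = {d, e, f}  B4 = {a, d, f}
Tree: B1–B2, B2–B3, B3–B4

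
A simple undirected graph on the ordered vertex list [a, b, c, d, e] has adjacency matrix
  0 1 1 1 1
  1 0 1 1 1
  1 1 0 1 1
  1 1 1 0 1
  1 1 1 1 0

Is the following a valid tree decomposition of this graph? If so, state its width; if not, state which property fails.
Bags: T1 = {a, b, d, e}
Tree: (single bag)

A tree decomposition must satisfy three properties: every vertex lies in some bag; for every edge, both endpoints lie together in some bag; and for every vertex, the bags containing it form a connected subtree. Here vertex c appears in no bag, so the decomposition is invalid.

No — vertex c appears in no bag.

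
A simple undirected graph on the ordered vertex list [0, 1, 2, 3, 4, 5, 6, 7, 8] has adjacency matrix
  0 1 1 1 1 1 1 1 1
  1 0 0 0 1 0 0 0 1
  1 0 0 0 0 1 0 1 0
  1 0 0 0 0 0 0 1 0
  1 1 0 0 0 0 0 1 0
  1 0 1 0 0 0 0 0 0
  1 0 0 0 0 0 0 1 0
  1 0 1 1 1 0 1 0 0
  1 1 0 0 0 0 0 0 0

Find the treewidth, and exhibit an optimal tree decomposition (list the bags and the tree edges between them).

Every bag has size at most 3, so the width is 3 − 1 = 2 and tw(G) ≤ 2. Conversely, {0, 1, 8} is a clique of size 3, and the vertices of any clique must share a bag in every tree decomposition; so some bag has ≥ 3 vertices and tw(G) ≥ 2. Combining the bounds, tw(G) = 2.

Treewidth 2.
One such decomposition:
Bags: B1 = {0, 2, 7}  B2 = {0, 4, 7}  B3 = {0, 1, 4}  B4 = {0, 6, 7}  B5 = {0, 2, 5}  B6 = {0, 3, 7}  B7 = {0, 1, 8}
Tree: B1–B2, B2–B3, B2–B4, B1–B5, B1–B6, B3–B7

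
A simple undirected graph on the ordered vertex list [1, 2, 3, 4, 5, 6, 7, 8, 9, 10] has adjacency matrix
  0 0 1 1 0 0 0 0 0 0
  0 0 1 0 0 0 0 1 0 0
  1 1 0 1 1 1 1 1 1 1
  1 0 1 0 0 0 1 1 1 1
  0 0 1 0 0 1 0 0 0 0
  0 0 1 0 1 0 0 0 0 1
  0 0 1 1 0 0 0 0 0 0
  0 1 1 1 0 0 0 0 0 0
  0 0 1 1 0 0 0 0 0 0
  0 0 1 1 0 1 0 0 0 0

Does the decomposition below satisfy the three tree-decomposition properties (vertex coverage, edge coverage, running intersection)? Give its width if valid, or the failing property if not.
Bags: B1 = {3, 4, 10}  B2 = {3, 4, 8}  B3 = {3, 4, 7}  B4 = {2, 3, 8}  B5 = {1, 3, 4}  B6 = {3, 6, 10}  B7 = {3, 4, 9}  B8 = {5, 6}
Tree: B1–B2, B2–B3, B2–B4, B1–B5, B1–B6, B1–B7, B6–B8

A tree decomposition must satisfy three properties: every vertex lies in some bag; for every edge, both endpoints lie together in some bag; and for every vertex, the bags containing it form a connected subtree. Here edge (3,5) lies in no bag, so the decomposition is invalid.

No — edge (3,5) lies in no bag.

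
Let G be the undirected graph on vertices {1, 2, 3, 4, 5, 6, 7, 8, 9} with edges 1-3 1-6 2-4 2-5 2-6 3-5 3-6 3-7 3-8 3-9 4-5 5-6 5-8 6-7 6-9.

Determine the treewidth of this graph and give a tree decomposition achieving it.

The largest bag has 3 vertices, giving width 2; this decomposition certifies tw(G) ≤ 2. For the lower bound, the 3 vertices {2, 4, 5} are pairwise adjacent, and any tree decomposition puts a clique entirely inside one bag — forcing width ≥ 2. Hence tw(G) = 2 exactly.

Treewidth 2.
Bags: B1 = {1, 3, 6}  B2 = {3, 5, 6}  B3 = {2, 5, 6}  B4 = {3, 6, 7}  B5 = {3, 6, 9}  B6 = {3, 5, 8}  B7 = {2, 4, 5}
Tree: B1–B2, B2–B3, B2–B4, B1–B5, B2–B6, B3–B7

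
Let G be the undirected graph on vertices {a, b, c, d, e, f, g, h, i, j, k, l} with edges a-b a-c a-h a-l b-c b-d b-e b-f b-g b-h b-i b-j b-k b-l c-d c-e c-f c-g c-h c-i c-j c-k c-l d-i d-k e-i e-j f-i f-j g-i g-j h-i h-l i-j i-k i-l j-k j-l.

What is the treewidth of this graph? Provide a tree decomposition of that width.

Every bag has size at most 5, so the width is 5 − 1 = 4 and tw(G) ≤ 4. For the lower bound, the 5 vertices {a, b, c, h, l} are pairwise adjacent, and any tree decomposition puts a clique entirely inside one bag — forcing width ≥ 4. Hence tw(G) = 4 exactly.

Treewidth 4.
One optimal decomposition is:
Bags: B1 = {b, c, i, j, k}  B2 = {b, c, i, j, l}  B3 = {b, c, h, i, l}  B4 = {b, c, d, i, k}  B5 = {b, c, e, i, j}  B6 = {a, b, c, h, l}  B7 = {b, c, g, i, j}  B8 = {b, c, f, i, j}
Tree: B1–B2, B2–B3, B1–B4, B1–B5, B3–B6, B1–B7, B5–B8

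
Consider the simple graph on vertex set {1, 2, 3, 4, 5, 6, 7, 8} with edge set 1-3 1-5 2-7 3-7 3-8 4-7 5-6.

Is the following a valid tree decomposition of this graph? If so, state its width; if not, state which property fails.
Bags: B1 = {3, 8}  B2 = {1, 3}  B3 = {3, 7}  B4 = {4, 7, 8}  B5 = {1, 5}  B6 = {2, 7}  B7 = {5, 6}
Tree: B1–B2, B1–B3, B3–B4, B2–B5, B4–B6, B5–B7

A tree decomposition must satisfy three properties: every vertex lies in some bag; for every edge, both endpoints lie together in some bag; and for every vertex, the bags containing it form a connected subtree. Here bags containing vertex 8 are not connected in the tree, so the decomposition is invalid.

No — bags containing vertex 8 are not connected in the tree.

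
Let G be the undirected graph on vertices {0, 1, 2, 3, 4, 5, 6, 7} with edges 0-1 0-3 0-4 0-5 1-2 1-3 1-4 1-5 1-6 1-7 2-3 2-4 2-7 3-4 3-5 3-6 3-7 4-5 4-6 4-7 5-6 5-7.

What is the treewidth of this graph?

A width-4 tree decomposition is:
Bags: B1 = {1, 3, 4, 5, 7}  B2 = {0, 1, 3, 4, 5}  B3 = {1, 2, 3, 4, 7}  B4 = {1, 3, 4, 5, 6}
Tree: B1–B2, B1–B3, B2–B4
Each bag holds 5 vertices, so the decomposition has width 4, which upper-bounds the treewidth. For the lower bound, the 5 vertices {1, 2, 3, 4, 7} are pairwise adjacent, and any tree decomposition puts a clique entirely inside one bag — forcing width ≥ 4. Hence tw(G) = 4 exactly.

4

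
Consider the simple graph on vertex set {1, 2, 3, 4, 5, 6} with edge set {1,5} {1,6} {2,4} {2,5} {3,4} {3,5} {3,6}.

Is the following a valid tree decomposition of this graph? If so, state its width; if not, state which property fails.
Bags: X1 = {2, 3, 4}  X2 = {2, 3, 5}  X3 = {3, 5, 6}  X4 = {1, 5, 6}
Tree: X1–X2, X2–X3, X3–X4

Vertex coverage: the bags together contain {1, 2, 3, 4, 5, 6}, the full vertex set. Edge coverage: each edge of G has both endpoints in at least one bag. Running intersection: for every vertex, the bags containing it form a connected subtree. All three properties hold, so this is a valid tree decomposition of width max|bag| − 1 = 2, and hence tw(G) ≤ 2.

Yes; width 2.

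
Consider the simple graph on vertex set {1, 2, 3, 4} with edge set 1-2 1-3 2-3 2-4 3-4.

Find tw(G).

2

A width-2 tree decomposition is:
Bags: B1 = {1, 2, 3}  B2 = {2, 3, 4}
Tree: B1–B2
The largest bag has 3 vertices, giving width 2; this decomposition certifies tw(G) ≤ 2. Conversely, {1, 2, 3} is a clique of size 3, and the vertices of any clique must share a bag in every tree decomposition; so some bag has ≥ 3 vertices and tw(G) ≥ 2. Therefore the treewidth is 2.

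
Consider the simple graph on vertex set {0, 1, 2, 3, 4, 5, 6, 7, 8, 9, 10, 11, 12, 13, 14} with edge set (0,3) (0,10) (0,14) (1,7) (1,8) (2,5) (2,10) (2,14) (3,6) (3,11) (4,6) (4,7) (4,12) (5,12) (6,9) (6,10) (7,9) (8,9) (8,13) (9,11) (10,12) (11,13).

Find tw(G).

A width-3 tree decomposition is:
Bags: B1 = {0, 2, 5, 14}  B2 = {0, 2, 5, 10}  B3 = {0, 5, 10, 12}  B4 = {0, 3, 10, 12}  B5 = {3, 6, 10, 12}  B6 = {3, 4, 6, 12}  B7 = {3, 4, 6, 11}  B8 = {4, 6, 9, 11}  B9 = {4, 7, 9, 11}  B10 = {7, 9, 11, 13}  B11 = {7, 8, 9, 13}  B12 = {1, 7, 8, 13}
Tree: B1–B2, B2–B3, B3–B4, B4–B5, B5–B6, B6–B7, B7–B8, B8–B9, B9–B10, B10–B11, B11–B12
The largest bag has 4 vertices, giving width 3; this decomposition certifies tw(G) ≤ 3. For the lower bound: the 4 vertex sets {2,5,14}, {0}, {10}, {3,4,6,12} are disjoint, each induces a connected subgraph, and every pair is joined by at least one edge of G. Contracting each set to a single vertex therefore yields K_{4} as a minor, and since treewidth is minor-monotone, tw(G) ≥ tw(K_{4}) = 3. Therefore the treewidth is 3.

3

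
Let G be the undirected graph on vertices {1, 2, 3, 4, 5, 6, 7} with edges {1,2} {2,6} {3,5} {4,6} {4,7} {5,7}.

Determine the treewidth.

A width-1 tree decomposition is:
Bags: B1 = {1, 2}  B2 = {2, 6}  B3 = {4, 6}  B4 = {4, 7}  B5 = {5, 7}  B6 = {3, 5}
Tree: B1–B2, B2–B3, B3–B4, B4–B5, B5–B6
Every bag has size at most 2, so the width is 2 − 1 = 1 and tw(G) ≤ 1. G has an edge, so its treewidth is at least 1. Combining the bounds, tw(G) = 1.

1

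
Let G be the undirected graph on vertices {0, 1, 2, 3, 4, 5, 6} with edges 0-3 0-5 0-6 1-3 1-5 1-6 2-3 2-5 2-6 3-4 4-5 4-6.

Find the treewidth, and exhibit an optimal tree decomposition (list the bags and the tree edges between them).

Treewidth 3.
Bags: B1 = {1, 3, 5, 6}  B2 = {3, 4, 5, 6}  B3 = {0, 3, 5, 6}  B4 = {2, 3, 5, 6}
Tree: B1–B2, B2–B3, B3–B4

Each bag holds 4 vertices, so the decomposition has width 3, which upper-bounds the treewidth. For the lower bound: the 4 vertex sets {1,6}, {4,5}, {3}, {0} are disjoint, each induces a connected subgraph, and every pair is joined by at least one edge of G. Contracting each set to a single vertex therefore yields K_{4} as a minor, and since treewidth is minor-monotone, tw(G) ≥ tw(K_{4}) = 3. The upper and lower bounds meet at 3, so that is the treewidth.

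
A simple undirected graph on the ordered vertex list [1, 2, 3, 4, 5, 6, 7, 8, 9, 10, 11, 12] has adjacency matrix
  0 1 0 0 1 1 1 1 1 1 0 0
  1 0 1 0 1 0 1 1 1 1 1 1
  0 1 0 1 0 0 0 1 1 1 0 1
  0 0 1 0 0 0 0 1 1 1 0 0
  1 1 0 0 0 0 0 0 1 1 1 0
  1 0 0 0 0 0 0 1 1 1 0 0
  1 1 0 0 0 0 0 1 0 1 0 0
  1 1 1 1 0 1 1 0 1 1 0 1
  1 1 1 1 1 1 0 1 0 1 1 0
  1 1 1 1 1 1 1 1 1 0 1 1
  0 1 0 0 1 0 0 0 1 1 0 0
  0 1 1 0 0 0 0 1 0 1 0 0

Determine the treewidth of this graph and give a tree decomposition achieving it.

Treewidth 4.
One optimal decomposition is:
Bags: B1 = {1, 2, 8, 9, 10}  B2 = {1, 2, 7, 8, 10}  B3 = {1, 2, 5, 9, 10}  B4 = {2, 3, 8, 9, 10}  B5 = {2, 3, 8, 10, 12}  B6 = {1, 6, 8, 9, 10}  B7 = {2, 5, 9, 10, 11}  B8 = {3, 4, 8, 9, 10}
Tree: B1–B2, B1–B3, B1–B4, B4–B5, B1–B6, B3–B7, B4–B8

Every bag has size at most 5, so the width is 5 − 1 = 4 and tw(G) ≤ 4. On the other hand G contains the 5-clique {1, 2, 8, 9, 10}. A clique must lie in a single bag of any decomposition, so no decomposition can have width below 4. Therefore the treewidth is 4.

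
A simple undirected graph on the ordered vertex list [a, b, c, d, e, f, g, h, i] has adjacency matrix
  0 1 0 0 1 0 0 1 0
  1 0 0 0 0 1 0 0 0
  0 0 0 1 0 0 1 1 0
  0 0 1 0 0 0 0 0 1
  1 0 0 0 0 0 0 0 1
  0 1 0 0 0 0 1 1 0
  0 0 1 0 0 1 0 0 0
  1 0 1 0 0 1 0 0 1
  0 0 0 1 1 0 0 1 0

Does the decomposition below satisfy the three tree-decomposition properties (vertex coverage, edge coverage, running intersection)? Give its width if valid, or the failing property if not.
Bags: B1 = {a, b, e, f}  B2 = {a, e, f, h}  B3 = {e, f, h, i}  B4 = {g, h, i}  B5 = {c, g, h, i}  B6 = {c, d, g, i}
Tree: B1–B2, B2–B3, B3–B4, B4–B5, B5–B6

No — edge (f,g) lies in no bag.

A tree decomposition must satisfy three properties: every vertex lies in some bag; for every edge, both endpoints lie together in some bag; and for every vertex, the bags containing it form a connected subtree. Here edge (f,g) lies in no bag, so the decomposition is invalid.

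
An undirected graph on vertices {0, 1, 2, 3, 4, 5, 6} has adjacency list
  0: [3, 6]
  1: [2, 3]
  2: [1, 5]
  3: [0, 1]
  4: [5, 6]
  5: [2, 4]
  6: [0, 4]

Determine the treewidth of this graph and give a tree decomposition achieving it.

Each bag holds 3 vertices, so the decomposition has width 2, which upper-bounds the treewidth. The edges 1–3–0–6–4–5–2–1 form a cycle, so G is not a tree and its treewidth is at least 2. Combining the bounds, tw(G) = 2.

Treewidth 2.
One optimal decomposition is:
Bags: B1 = {0, 1, 3}  B2 = {0, 1, 6}  B3 = {1, 4, 6}  B4 = {1, 4, 5}  B5 = {1, 2, 5}
Tree: B1–B2, B2–B3, B3–B4, B4–B5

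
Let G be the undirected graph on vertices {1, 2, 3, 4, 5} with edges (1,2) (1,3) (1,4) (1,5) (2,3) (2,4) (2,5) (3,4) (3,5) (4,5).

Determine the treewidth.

A width-4 tree decomposition is:
Bags: B1 = {1, 2, 3, 4, 5}
Tree: (single bag)
With just one bag of size 5, the width is 5 − 1 = 4, so tw(G) ≤ 4. On the other hand G contains the 5-clique {1, 2, 3, 4, 5}. A clique must lie in a single bag of any decomposition, so no decomposition can have width below 4. The upper and lower bounds meet at 4, so that is the treewidth.

4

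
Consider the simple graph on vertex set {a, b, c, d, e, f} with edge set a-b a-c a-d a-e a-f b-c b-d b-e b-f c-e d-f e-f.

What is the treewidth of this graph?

3

A width-3 tree decomposition is:
Bags: B1 = {a, b, c, e}  B2 = {a, b, e, f}  B3 = {a, b, d, f}
Tree: B1–B2, B2–B3
Every bag has size at most 4, so the width is 4 − 1 = 3 and tw(G) ≤ 3. For the lower bound, the 4 vertices {a, b, d, f} are pairwise adjacent, and any tree decomposition puts a clique entirely inside one bag — forcing width ≥ 3. Hence tw(G) = 3 exactly.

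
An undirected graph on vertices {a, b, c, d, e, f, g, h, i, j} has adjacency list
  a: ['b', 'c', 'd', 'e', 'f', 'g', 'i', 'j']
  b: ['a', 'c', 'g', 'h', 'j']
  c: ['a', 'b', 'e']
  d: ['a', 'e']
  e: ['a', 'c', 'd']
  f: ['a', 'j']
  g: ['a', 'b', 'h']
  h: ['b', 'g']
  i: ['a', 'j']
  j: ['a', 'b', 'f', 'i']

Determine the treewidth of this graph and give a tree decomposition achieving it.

The largest bag has 3 vertices, giving width 2; this decomposition certifies tw(G) ≤ 2. On the other hand G contains the 3-clique {b, g, h}. A clique must lie in a single bag of any decomposition, so no decomposition can have width below 2. Hence tw(G) = 2 exactly.

Treewidth 2.
Bags: B1 = {a, c, e}  B2 = {a, b, c}  B3 = {a, b, j}  B4 = {a, i, j}  B5 = {a, d, e}  B6 = {a, b, g}  B7 = {b, g, h}  B8 = {a, f, j}
Tree: B1–B2, B2–B3, B3–B4, B1–B5, B2–B6, B6–B7, B3–B8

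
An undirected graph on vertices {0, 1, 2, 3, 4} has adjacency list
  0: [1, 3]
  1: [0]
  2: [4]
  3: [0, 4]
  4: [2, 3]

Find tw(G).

1

A width-1 tree decomposition is:
Bags: B1 = {2, 4}  B2 = {3, 4}  B3 = {0, 3}  B4 = {0, 1}
Tree: B1–B2, B2–B3, B3–B4
Each bag holds 2 vertices, so the decomposition has width 1, which upper-bounds the treewidth. Any graph with an edge has treewidth ≥ 1, and G has the edge 2–4. Combining the bounds, tw(G) = 1.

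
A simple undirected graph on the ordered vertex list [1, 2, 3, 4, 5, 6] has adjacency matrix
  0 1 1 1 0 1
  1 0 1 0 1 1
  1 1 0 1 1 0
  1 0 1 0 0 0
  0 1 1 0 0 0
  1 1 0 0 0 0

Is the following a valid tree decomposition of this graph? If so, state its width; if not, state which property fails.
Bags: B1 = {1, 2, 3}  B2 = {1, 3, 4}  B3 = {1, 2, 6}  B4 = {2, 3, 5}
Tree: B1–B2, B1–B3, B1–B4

Yes; width 2.

Checking the three conditions: (i) the bags cover all of {1, 2, 3, 4, 5, 6}; (ii) for each edge, some bag contains both endpoints; (iii) the bags containing any fixed vertex form a subtree. All hold, so the decomposition is valid with width 3 − 1 = 2.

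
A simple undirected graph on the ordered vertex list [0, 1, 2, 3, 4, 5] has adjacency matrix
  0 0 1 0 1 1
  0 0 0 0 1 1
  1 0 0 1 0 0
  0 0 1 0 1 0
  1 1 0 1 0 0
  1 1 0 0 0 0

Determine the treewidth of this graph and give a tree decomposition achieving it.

Every bag has size at most 3, so the width is 3 − 1 = 2 and tw(G) ≤ 2. Since 1–5–0–4–1 is a cycle in G, G is not acyclic. Forests are exactly the graphs of treewidth ≤ 1, so tw(G) ≥ 2. The upper and lower bounds meet at 2, so that is the treewidth.

Treewidth 2.
Bags: B1 = {1, 4, 5}  B2 = {0, 4, 5}  B3 = {0, 3, 4}  B4 = {0, 2, 3}
Tree: B1–B2, B2–B3, B3–B4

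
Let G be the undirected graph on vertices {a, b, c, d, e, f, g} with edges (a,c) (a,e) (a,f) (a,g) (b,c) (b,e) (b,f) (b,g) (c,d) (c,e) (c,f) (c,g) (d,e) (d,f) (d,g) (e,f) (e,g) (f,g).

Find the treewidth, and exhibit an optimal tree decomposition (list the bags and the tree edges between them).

Treewidth 4.
Bags: B1 = {b, c, e, f, g}  B2 = {c, d, e, f, g}  B3 = {a, c, e, f, g}
Tree: B1–B2, B1–B3

Every bag has size at most 5, so the width is 5 − 1 = 4 and tw(G) ≤ 4. On the other hand G contains the 5-clique {c, d, e, f, g}. A clique must lie in a single bag of any decomposition, so no decomposition can have width below 4. Combining the bounds, tw(G) = 4.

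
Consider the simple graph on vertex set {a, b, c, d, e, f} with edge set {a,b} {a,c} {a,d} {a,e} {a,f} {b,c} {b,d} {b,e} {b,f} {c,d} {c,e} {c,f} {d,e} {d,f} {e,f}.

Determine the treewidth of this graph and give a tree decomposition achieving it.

Treewidth 5.
One optimal decomposition is:
Bags: B1 = {a, b, c, d, e, f}
Tree: (single bag)

A single bag containing all 6 vertices is trivially a valid decomposition of width 5. Conversely, {a, b, c, d, e, f} is a clique of size 6, and the vertices of any clique must share a bag in every tree decomposition; so some bag has ≥ 6 vertices and tw(G) ≥ 5. Therefore the treewidth is 5.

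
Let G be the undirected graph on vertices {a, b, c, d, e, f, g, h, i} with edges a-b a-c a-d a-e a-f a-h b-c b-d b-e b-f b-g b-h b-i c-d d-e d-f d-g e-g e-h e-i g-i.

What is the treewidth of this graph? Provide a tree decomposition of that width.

Each bag holds 4 vertices, so the decomposition has width 3, which upper-bounds the treewidth. On the other hand G contains the 4-clique {b, d, e, g}. A clique must lie in a single bag of any decomposition, so no decomposition can have width below 3. The upper and lower bounds meet at 3, so that is the treewidth.

Treewidth 3.
One optimal decomposition is:
Bags: B1 = {a, b, d, e}  B2 = {a, b, d, f}  B3 = {b, d, e, g}  B4 = {a, b, e, h}  B5 = {a, b, c, d}  B6 = {b, e, g, i}
Tree: B1–B2, B1–B3, B1–B4, B2–B5, B3–B6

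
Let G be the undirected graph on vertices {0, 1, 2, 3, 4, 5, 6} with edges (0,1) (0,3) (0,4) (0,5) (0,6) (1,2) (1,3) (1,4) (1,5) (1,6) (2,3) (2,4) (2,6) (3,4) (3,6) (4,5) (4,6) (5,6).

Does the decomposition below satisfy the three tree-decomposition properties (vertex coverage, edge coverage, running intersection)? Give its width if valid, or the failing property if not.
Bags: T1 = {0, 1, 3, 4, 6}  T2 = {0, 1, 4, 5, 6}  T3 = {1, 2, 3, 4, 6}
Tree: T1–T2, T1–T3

Yes; width 4.

Every vertex of G appears in some bag (union = {0, 1, 2, 3, 4, 5, 6}); every edge is covered by a bag; and for each vertex v the set of bags containing v is connected in the bag tree. The decomposition is therefore valid. The largest bag has 5 vertices, so the width is 4.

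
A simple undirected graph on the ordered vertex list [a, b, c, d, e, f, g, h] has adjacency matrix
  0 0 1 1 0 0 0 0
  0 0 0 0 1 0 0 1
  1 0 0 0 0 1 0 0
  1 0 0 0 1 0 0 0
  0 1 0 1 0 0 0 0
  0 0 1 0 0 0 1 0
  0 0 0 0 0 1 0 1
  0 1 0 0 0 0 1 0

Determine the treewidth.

2

A width-2 tree decomposition is:
Bags: B1 = {a, d, e}  B2 = {a, b, e}  B3 = {a, b, h}  B4 = {a, g, h}  B5 = {a, f, g}  B6 = {a, c, f}
Tree: B1–B2, B2–B3, B3–B4, B4–B5, B5–B6
The largest bag has 3 vertices, giving width 2; this decomposition certifies tw(G) ≤ 2. The edges a–d–e–b–h–g–f–c–a form a cycle, so G is not a tree and its treewidth is at least 2. Hence tw(G) = 2 exactly.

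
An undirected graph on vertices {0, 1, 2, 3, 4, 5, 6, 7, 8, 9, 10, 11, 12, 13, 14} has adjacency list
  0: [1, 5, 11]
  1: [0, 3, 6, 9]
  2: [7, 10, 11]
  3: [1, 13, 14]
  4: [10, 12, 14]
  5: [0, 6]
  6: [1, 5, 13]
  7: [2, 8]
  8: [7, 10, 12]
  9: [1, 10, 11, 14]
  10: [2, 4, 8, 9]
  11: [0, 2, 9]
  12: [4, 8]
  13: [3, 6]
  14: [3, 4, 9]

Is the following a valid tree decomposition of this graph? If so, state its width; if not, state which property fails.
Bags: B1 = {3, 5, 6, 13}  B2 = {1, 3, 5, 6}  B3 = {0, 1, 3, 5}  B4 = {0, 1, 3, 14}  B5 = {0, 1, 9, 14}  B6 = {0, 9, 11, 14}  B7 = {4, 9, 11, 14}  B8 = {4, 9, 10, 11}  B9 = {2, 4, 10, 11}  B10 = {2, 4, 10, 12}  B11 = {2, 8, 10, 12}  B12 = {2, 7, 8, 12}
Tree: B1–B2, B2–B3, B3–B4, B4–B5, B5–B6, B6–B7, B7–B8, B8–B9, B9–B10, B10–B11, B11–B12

Yes; width 3.

Vertex coverage: the bags together contain {0, 1, 2, 3, 4, 5, 6, 7, 8, 9, 10, 11, 12, 13, 14}, the full vertex set. Edge coverage: each edge of G has both endpoints in at least one bag. Running intersection: for every vertex, the bags containing it form a connected subtree. All three properties hold, so this is a valid tree decomposition of width max|bag| − 1 = 3, and hence tw(G) ≤ 3.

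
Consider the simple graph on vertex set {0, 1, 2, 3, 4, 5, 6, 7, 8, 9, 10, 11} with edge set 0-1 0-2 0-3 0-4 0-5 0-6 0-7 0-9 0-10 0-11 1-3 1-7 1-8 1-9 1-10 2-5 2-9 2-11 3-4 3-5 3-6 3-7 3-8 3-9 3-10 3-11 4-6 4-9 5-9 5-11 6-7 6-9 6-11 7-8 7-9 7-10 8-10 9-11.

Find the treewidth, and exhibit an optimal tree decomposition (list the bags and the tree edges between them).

Every bag has size at most 5, so the width is 5 − 1 = 4 and tw(G) ≤ 4. On the other hand G contains the 5-clique {0, 2, 5, 9, 11}. A clique must lie in a single bag of any decomposition, so no decomposition can have width below 4. Hence tw(G) = 4 exactly.

Treewidth 4.
One such decomposition:
Bags: B1 = {0, 1, 3, 7, 9}  B2 = {0, 3, 6, 7, 9}  B3 = {0, 3, 6, 9, 11}  B4 = {0, 3, 4, 6, 9}  B5 = {0, 1, 3, 7, 10}  B6 = {0, 3, 5, 9, 11}  B7 = {0, 2, 5, 9, 11}  B8 = {1, 3, 7, 8, 10}
Tree: B1–B2, B2–B3, B3–B4, B1–B5, B3–B6, B6–B7, B5–B8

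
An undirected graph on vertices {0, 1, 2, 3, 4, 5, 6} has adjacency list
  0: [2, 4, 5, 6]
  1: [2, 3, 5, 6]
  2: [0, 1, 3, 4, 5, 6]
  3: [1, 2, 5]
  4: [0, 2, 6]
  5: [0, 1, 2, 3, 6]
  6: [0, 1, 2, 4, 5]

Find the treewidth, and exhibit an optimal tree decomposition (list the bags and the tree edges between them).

Treewidth 3.
One such decomposition:
Bags: B1 = {0, 2, 5, 6}  B2 = {1, 2, 5, 6}  B3 = {0, 2, 4, 6}  B4 = {1, 2, 3, 5}
Tree: B1–B2, B1–B3, B2–B4

The largest bag has 4 vertices, giving width 3; this decomposition certifies tw(G) ≤ 3. On the other hand G contains the 4-clique {0, 2, 4, 6}. A clique must lie in a single bag of any decomposition, so no decomposition can have width below 3. The upper and lower bounds meet at 3, so that is the treewidth.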